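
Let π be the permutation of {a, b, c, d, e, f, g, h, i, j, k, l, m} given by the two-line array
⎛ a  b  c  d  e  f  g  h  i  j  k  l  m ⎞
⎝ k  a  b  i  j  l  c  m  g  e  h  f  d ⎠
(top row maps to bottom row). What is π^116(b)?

Tracing b → a → … returns to b after 9 steps, so b lies in a 9-cycle (a, k, h, m, d, i, g, c, b).
On a 9-cycle, π^9 is the identity, so π^116 = π^8 there (116 ≡ 8 mod 9).
Advancing 8 steps from b: b → a → k → h → m → d → i → g → c.

c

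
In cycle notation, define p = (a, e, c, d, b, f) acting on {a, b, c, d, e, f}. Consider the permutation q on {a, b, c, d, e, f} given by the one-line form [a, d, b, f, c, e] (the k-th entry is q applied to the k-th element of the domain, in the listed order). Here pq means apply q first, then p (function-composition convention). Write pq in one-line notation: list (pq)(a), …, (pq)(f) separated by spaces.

e b f a d c

For each element, apply q then p: a → a → e; b → d → b; c → b → f; d → f → a; e → c → d; f → e → c.
Collecting the images, pq = [e b f a d c].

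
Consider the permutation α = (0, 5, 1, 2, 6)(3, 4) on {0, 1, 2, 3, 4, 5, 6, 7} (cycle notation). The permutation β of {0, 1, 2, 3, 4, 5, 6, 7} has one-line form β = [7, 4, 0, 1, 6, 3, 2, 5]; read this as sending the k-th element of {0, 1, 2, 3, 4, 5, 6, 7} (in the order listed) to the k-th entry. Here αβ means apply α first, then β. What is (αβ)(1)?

First apply α: α(1) = 2, then β(2) = 0. Thus (αβ)(1) = 0.

0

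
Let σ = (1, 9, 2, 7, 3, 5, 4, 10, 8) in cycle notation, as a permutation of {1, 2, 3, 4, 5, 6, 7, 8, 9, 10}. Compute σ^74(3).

3 lies in the 9-cycle (1, 9, 2, 7, 3, 5, 4, 10, 8).
On a 9-cycle, σ^9 is the identity, so σ^74 = σ^2 there (74 ≡ 2 mod 9).
Advancing 2 steps from 3: 3 → 5 → 4.

4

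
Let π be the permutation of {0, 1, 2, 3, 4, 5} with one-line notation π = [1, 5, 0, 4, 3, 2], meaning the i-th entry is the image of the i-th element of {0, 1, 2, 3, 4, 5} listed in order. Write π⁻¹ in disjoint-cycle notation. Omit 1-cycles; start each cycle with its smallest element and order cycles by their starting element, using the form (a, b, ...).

(0, 2, 5, 1)(3, 4)

The cycle decomposition of π is (0, 1, 5, 2)(3, 4).
The inverse reverses every cycle; in canonical form, π⁻¹ = (0, 2, 5, 1)(3, 4).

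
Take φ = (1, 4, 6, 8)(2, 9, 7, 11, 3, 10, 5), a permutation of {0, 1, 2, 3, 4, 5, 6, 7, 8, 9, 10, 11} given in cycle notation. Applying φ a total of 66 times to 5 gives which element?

5 lies in the 7-cycle (2, 9, 7, 11, 3, 10, 5).
Powers repeat with period 7 on this cycle, and 66 mod 7 = 3, so φ^66(5) = φ^3(5).
Stepping 3 places around the cycle: 5 → 2 → 9 → 7.

7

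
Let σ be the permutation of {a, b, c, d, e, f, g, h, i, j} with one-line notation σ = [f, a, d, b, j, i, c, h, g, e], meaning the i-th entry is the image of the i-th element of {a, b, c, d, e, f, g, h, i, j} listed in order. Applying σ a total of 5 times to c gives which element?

i

Tracing c → d → … returns to c after 7 steps, so c lies in a 7-cycle (a f i g c d b).
Advancing 5 steps from c: c → d → b → a → f → i.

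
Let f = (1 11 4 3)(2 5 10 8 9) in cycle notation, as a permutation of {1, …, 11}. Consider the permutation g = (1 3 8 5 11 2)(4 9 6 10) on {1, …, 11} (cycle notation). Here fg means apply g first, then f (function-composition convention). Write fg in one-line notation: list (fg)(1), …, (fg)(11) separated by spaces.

1 11 9 2 4 8 7 10 6 3 5

(fg)(x) = f(g(x)). Computing each image: f(g(1)) = f(3) = 1, f(g(2)) = f(1) = 11, f(g(3)) = f(8) = 9, f(g(4)) = f(9) = 2, f(g(5)) = f(11) = 4, f(g(6)) = f(10) = 8, f(g(7)) = f(7) = 7, f(g(8)) = f(5) = 10, f(g(9)) = f(6) = 6, f(g(10)) = f(4) = 3, f(g(11)) = f(2) = 5.
Hence fg = [1 11 9 2 4 8 7 10 6 3 5].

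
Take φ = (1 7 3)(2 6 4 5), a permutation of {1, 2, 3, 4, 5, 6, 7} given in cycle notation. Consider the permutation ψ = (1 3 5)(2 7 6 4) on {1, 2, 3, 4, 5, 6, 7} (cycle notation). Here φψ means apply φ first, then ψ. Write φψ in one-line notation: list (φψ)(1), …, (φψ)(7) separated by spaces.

6 4 3 1 7 2 5

Chase each element through φ then ψ: 1 → 7 → 6; 2 → 6 → 4; 3 → 1 → 3; 4 → 5 → 1; 5 → 2 → 7; 6 → 4 → 2; 7 → 3 → 5.
So φψ in one-line form is 6 4 3 1 7 2 5.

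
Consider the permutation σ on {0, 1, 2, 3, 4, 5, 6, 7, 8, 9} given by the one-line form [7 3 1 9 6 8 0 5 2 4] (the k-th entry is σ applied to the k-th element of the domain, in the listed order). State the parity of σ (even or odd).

In disjoint-cycle form the cycle lengths are 10.
A cycle is odd iff its length is even; σ has 1 even-length cycle, so sgn(σ) = (−1)^1 and σ is odd.

odd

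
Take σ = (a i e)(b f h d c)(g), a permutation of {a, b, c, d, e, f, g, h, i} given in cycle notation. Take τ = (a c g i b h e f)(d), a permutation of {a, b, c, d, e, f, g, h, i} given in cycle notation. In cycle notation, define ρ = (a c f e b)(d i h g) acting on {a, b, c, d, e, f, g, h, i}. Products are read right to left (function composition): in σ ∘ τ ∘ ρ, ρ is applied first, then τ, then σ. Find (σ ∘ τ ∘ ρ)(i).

Apply the permutations in order: ρ(i) = h, then τ(h) = e, then σ(e) = a. So (σ ∘ τ ∘ ρ)(i) = a.

a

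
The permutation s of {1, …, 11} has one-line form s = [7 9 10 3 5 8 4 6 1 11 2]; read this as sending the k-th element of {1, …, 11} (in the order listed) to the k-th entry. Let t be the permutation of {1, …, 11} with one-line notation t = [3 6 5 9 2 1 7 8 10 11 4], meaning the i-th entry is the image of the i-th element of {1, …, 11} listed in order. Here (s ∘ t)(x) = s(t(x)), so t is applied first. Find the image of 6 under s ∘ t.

7

t(6) = 1, then s(1) = 7; composing gives (s ∘ t)(6) = 7.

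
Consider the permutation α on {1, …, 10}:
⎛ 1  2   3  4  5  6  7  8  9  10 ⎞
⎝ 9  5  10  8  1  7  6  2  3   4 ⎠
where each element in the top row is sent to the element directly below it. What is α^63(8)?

Tracing 8 → 2 → … returns to 8 after 8 steps, so 8 lies in an 8-cycle (1 9 3 10 4 8 2 5).
On an 8-cycle, α^8 is the identity, so α^63 = α^7 there (63 ≡ 7 mod 8).
Advancing 7 steps from 8: 8 → 2 → 5 → 1 → 9 → 3 → 10 → 4.

4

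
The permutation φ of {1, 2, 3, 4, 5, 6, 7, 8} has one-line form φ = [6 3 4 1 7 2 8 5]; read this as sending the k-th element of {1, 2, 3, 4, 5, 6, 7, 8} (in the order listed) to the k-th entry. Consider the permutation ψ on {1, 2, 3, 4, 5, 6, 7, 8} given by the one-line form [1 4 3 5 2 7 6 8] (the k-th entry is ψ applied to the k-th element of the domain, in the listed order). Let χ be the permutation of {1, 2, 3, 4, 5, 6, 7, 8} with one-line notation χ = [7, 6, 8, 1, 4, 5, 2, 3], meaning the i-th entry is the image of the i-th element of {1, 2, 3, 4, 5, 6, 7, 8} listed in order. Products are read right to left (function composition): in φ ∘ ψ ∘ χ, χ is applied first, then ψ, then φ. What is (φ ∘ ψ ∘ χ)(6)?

3

Chase 6: χ(6) = 5; ψ(5) = 2; φ(2) = 3. Hence (φ ∘ ψ ∘ χ)(6) = 3.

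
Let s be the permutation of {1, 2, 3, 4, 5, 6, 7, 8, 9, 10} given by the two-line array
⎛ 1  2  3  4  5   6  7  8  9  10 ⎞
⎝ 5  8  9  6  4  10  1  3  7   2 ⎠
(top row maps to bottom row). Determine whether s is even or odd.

odd

In disjoint-cycle form the cycle lengths are 10.
A cycle of length ℓ contributes ℓ−1 transpositions, so s is a product of 9 transpositions — odd.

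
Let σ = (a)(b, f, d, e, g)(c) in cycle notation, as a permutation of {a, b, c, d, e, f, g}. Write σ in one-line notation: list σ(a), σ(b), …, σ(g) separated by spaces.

a f c e g d b

Image by image: a↦a, b↦f, c↦c, d↦e, e↦g, f↦d, g↦b.
Listing these in domain order gives a f c e g d b.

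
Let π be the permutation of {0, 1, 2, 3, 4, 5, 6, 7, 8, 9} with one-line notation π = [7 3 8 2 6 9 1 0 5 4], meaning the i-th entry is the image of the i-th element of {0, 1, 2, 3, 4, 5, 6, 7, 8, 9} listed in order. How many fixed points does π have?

No element satisfies π(x) = x, so there are 0 fixed points.

0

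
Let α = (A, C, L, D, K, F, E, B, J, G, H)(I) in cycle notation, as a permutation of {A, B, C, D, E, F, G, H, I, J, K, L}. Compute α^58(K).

K lies in the 11-cycle (A, C, L, D, K, F, E, B, J, G, H).
Powers repeat with period 11 on this cycle, and 58 mod 11 = 3, so α^58(K) = α^3(K).
Advancing 3 steps from K: K → F → E → B.

B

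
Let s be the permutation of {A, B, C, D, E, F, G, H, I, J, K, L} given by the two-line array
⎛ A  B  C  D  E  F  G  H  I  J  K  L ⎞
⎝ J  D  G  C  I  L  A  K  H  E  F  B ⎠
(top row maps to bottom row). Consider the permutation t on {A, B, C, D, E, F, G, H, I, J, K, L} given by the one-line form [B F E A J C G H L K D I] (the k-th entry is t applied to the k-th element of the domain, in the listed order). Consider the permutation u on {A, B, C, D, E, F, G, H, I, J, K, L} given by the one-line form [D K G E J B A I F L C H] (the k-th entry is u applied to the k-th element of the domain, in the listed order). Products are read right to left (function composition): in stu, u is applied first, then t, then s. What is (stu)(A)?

(stu)(A) = s(t(u(A))). u(A) = D, then t(D) = A, then s(A) = J, so the result is J.

J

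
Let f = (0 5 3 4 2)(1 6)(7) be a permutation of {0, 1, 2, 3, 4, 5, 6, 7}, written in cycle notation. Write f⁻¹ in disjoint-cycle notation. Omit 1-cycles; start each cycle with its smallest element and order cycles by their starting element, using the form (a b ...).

(0 2 4 3 5)(1 6)

Inverting a permutation written in cycle notation just reverses the order within every cycle.
Reversing each cycle of f and rotating so the smallest element leads gives (0 2 4 3 5)(1 6).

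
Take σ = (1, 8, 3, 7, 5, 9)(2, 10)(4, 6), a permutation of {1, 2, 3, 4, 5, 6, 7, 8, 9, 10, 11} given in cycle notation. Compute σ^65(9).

9 lies in the 6-cycle (1, 8, 3, 7, 5, 9).
Since the cycle has length 6, σ^65 acts on it the same as σ^5 (65 mod 6 = 5).
Stepping 5 places around the cycle: 9 → 1 → 8 → 3 → 7 → 5.

5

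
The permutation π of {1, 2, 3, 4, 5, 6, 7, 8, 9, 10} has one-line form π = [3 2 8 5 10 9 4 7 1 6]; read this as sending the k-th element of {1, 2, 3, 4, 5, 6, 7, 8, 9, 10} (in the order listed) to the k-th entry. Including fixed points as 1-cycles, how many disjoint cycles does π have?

2

The cycle decomposition is (1 3 8 7 4 5 10 6 9)(2), which has 2 cycles (counting 1-cycles).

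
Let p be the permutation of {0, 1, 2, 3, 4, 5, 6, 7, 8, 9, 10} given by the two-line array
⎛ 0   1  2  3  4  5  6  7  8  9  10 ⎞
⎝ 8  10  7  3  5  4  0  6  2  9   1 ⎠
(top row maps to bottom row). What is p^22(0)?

Tracing 0 → 8 → … returns to 0 after 5 steps, so 0 lies in a 5-cycle (0 8 2 7 6).
Since the cycle has length 5, p^22 acts on it the same as p^2 (22 mod 5 = 2).
Advancing 2 steps from 0: 0 → 8 → 2.

2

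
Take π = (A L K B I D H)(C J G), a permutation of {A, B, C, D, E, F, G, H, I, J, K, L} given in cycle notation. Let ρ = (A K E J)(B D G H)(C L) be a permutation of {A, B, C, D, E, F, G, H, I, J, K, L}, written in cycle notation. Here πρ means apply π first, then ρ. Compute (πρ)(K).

D

First apply π: π(K) = B, then ρ(B) = D. Thus (πρ)(K) = D.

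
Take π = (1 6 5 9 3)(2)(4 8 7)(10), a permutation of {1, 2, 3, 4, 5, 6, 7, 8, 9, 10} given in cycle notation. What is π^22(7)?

7 lies in the 3-cycle (4 8 7).
On a 3-cycle, π^3 is the identity, so π^22 = π^1 there (22 ≡ 1 mod 3).
Stepping 1 place around the cycle: 7 → 4.

4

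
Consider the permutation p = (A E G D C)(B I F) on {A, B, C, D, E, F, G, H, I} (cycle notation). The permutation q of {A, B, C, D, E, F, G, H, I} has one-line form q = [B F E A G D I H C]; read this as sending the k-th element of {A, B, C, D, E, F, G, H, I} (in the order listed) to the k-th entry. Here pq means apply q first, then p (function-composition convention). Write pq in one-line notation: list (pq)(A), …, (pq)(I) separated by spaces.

Chase each element through q then p: A → B → I; B → F → B; C → E → G; D → A → E; E → G → D; F → D → C; G → I → F; H → H → H; I → C → A.
Collecting the images, pq = [I B G E D C F H A].

I B G E D C F H A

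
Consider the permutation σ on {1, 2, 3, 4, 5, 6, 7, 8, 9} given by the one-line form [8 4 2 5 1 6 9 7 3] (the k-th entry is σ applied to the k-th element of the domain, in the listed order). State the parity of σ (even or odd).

In disjoint-cycle form the cycle lengths are 8, 1.
A cycle of length ℓ contributes ℓ−1 transpositions, so σ is a product of 7 transpositions — odd.

odd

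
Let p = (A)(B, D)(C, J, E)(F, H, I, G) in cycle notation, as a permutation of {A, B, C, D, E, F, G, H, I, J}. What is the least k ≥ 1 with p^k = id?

12

The cycle type of p is (4, 3, 2, 1).
The order is lcm(4, 3, 2) = 12.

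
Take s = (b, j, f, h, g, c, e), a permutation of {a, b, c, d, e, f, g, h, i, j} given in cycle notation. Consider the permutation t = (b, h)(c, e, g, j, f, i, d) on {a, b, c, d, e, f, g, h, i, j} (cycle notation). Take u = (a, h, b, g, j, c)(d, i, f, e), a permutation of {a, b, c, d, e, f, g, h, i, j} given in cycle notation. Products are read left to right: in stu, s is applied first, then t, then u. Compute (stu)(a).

h

(stu)(a) = u(t(s(a))). s(a) = a, then t(a) = a, then u(a) = h, so the result is h.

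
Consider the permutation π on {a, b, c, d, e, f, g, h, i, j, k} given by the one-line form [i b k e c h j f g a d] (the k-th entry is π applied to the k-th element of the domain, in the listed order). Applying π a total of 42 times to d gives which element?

Tracing d → e → … returns to d after 4 steps, so d lies in a 4-cycle (c, k, d, e).
Since the cycle has length 4, π^42 acts on it the same as π^2 (42 mod 4 = 2).
Advancing 2 steps from d: d → e → c.

c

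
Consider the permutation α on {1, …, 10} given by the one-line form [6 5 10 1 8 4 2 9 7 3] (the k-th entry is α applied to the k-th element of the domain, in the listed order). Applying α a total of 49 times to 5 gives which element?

2

Tracing 5 → 8 → … returns to 5 after 5 steps, so 5 lies in a 5-cycle (2 5 8 9 7).
Since the cycle has length 5, α^49 acts on it the same as α^4 (49 mod 5 = 4).
Advancing 4 steps from 5: 5 → 8 → 9 → 7 → 2.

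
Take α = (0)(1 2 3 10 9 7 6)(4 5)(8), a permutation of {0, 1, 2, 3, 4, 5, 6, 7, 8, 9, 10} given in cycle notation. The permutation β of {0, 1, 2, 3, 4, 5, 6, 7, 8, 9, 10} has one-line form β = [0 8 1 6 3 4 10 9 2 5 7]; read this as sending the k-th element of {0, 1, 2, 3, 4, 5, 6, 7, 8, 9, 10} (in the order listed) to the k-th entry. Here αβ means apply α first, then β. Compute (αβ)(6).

8

First apply α: α(6) = 1, then β(1) = 8. Thus (αβ)(6) = 8.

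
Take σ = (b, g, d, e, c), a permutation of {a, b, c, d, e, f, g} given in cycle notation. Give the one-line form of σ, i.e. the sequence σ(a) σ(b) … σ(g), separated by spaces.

a g b e c f d

Each element maps to the next entry in its cycle (wrapping to the front): a↦a, b↦g, c↦b, d↦e, e↦c, f↦f, g↦d.
Listing these in domain order gives a g b e c f d.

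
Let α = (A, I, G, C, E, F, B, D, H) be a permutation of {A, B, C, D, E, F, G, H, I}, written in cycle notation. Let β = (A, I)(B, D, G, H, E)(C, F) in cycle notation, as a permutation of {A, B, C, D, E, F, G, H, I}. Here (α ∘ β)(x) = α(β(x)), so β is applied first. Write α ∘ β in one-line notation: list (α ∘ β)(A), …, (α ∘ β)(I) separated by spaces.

G H B C D E A F I

(α ∘ β)(x) = α(β(x)). Computing each image: α(β(A)) = α(I) = G, α(β(B)) = α(D) = H, α(β(C)) = α(F) = B, α(β(D)) = α(G) = C, α(β(E)) = α(B) = D, α(β(F)) = α(C) = E, α(β(G)) = α(H) = A, α(β(H)) = α(E) = F, α(β(I)) = α(A) = I.
Hence α ∘ β = [G H B C D E A F I].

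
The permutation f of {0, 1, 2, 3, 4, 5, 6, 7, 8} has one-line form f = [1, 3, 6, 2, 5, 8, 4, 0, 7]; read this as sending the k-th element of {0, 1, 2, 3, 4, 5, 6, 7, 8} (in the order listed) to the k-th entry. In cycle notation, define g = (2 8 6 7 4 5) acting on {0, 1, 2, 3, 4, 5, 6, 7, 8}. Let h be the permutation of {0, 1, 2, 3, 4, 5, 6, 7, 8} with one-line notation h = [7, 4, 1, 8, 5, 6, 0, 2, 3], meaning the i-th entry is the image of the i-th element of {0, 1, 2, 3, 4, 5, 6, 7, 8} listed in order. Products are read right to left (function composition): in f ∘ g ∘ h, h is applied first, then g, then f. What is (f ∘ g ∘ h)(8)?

2

Chase 8: h(8) = 3; g(3) = 3; f(3) = 2. Hence (f ∘ g ∘ h)(8) = 2.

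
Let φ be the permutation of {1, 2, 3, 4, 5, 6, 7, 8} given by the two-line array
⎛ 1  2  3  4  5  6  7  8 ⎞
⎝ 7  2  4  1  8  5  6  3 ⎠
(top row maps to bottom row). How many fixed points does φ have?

The fixed points (elements with φ(x) = x) are {2}, so there is 1.

1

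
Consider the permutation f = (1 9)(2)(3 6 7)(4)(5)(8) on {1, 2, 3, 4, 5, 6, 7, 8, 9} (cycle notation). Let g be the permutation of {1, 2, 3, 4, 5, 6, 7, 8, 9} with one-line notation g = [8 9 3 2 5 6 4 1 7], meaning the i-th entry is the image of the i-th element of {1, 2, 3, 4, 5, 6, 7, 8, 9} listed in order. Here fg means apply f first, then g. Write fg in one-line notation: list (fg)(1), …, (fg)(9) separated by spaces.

7 9 6 2 5 4 3 1 8

For each element, apply f then g: 1 → 9 → 7; 2 → 2 → 9; 3 → 6 → 6; 4 → 4 → 2; 5 → 5 → 5; 6 → 7 → 4; 7 → 3 → 3; 8 → 8 → 1; 9 → 1 → 8.
So fg in one-line form is 7 9 6 2 5 4 3 1 8.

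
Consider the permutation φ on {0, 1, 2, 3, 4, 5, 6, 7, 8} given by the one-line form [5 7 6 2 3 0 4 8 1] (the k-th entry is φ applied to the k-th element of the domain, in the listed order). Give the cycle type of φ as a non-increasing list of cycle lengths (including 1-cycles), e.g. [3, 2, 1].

[4, 3, 2]

The disjoint cycles are (0 5)(1 7 8)(2 6 4 3), with lengths 4, 3, 2 in non-increasing order.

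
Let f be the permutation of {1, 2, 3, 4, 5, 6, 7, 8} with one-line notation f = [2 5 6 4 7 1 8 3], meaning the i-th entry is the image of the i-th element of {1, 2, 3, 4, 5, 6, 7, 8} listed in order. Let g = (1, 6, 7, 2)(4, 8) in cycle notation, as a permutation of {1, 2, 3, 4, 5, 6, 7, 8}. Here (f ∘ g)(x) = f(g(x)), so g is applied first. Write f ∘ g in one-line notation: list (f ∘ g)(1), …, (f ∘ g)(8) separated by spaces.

For each element, apply g then f: 1 → 6 → 1; 2 → 1 → 2; 3 → 3 → 6; 4 → 8 → 3; 5 → 5 → 7; 6 → 7 → 8; 7 → 2 → 5; 8 → 4 → 4.
Collecting the images, f ∘ g = [1 2 6 3 7 8 5 4].

1 2 6 3 7 8 5 4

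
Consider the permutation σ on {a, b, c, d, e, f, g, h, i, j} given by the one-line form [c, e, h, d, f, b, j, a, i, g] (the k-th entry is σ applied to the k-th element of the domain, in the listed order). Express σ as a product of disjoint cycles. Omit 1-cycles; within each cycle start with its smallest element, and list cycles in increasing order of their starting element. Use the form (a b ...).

(a c h)(b e f)(g j)

Iterating σ from a gives a → c → h → a; that is the 3-cycle (a c h).
Repeating from the next unused element and collecting all non-trivial cycles gives (a c h)(b e f)(g j).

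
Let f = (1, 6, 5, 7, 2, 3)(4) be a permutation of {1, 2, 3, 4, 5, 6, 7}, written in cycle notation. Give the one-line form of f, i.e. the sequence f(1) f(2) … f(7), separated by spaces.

Reading each image from the cycles: 1↦6, 2↦3, 3↦1, 4↦4, 5↦7, 6↦5, 7↦2.
Listing these in domain order gives 6 3 1 4 7 5 2.

6 3 1 4 7 5 2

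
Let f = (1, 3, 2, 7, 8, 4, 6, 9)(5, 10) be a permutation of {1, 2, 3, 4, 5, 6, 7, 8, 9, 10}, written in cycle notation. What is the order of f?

8

The disjoint cycles have lengths 8, 2.
Since disjoint cycles commute, ord(f) = lcm(8, 2) = 8.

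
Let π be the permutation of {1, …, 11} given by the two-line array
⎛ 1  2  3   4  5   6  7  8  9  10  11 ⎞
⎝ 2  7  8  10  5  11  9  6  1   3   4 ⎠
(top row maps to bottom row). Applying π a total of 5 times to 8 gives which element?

3

Tracing 8 → 6 → … returns to 8 after 6 steps, so 8 lies in a 6-cycle (3, 8, 6, 11, 4, 10).
Stepping 5 places around the cycle: 8 → 6 → 11 → 4 → 10 → 3.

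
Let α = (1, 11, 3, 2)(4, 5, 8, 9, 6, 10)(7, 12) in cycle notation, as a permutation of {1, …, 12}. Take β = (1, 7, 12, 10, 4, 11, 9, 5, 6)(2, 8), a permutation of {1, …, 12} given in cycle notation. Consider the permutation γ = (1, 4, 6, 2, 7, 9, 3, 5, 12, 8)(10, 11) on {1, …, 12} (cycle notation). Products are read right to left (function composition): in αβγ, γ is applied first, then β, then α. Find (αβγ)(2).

Chase 2: γ(2) = 7; β(7) = 12; α(12) = 7. Hence (αβγ)(2) = 7.

7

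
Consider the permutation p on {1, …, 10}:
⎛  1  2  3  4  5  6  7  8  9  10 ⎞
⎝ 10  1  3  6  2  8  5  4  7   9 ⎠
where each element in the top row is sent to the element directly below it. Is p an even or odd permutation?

odd

In disjoint-cycle form the cycle lengths are 6, 3, 1.
A cycle is odd iff its length is even; p has 1 even-length cycle, so sgn(p) = (−1)^1 and p is odd.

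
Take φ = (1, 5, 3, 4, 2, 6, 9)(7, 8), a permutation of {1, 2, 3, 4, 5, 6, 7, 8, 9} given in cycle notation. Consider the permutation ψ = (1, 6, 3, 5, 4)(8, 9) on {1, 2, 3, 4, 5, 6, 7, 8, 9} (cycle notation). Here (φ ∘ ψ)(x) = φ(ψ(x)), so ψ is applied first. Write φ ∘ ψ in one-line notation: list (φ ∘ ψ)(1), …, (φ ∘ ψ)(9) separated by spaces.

Chase each element through ψ then φ: 1 → 6 → 9; 2 → 2 → 6; 3 → 5 → 3; 4 → 1 → 5; 5 → 4 → 2; 6 → 3 → 4; 7 → 7 → 8; 8 → 9 → 1; 9 → 8 → 7.
Collecting the images, φ ∘ ψ = [9 6 3 5 2 4 8 1 7].

9 6 3 5 2 4 8 1 7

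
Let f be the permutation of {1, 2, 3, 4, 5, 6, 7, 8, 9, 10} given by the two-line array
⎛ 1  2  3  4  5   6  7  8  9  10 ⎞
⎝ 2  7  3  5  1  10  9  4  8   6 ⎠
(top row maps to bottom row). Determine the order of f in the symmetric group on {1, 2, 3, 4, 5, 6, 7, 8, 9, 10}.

Writing f as disjoint cycles, the cycle lengths are 7, 2, 1.
The order of f is the least common multiple of its cycle lengths: lcm(7, 2) = 14.

14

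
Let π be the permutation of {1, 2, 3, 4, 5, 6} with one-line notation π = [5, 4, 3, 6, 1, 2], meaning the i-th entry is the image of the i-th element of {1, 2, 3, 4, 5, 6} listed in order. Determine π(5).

1

5 is element number 5 of the domain, and entry number 5 of the one-line form is 1, so π(5) = 1.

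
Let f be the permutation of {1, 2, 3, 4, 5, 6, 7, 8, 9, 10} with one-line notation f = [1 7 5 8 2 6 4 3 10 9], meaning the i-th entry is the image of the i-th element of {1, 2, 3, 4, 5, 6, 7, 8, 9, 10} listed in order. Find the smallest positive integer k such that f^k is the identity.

6

Decomposing into disjoint cycles gives cycle lengths 6, 2, 1, 1.
Since disjoint cycles commute, ord(f) = lcm(6, 2) = 6.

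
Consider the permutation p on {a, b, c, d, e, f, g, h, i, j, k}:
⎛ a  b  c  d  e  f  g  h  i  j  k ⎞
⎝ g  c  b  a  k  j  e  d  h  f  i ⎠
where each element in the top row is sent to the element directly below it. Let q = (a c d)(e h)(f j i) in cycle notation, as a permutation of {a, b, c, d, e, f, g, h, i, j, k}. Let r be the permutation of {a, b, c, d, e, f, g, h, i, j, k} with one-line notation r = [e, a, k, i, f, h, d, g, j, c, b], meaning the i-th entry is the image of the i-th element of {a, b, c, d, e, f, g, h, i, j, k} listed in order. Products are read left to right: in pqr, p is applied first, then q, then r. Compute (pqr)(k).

h

Apply the permutations in order: p(k) = i, then q(i) = f, then r(f) = h. So (pqr)(k) = h.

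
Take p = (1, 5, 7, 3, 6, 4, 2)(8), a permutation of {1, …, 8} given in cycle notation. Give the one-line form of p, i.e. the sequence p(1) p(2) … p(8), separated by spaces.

5 1 6 2 7 4 3 8

Each element maps to the next entry in its cycle (wrapping to the front): 1↦5, 2↦1, 3↦6, 4↦2, 5↦7, 6↦4, 7↦3, 8↦8.
So the one-line form is 5 1 6 2 7 4 3 8.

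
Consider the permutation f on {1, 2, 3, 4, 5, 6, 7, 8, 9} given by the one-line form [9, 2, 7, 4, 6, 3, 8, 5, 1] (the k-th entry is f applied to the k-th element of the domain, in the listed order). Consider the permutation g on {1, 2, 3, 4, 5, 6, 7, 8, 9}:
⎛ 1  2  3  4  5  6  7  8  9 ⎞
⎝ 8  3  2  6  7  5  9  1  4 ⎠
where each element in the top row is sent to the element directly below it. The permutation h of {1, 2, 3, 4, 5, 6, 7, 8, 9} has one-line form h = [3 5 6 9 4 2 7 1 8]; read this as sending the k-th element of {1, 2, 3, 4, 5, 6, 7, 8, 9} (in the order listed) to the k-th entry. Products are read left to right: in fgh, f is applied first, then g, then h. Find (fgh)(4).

2

Apply the permutations in order: f(4) = 4, then g(4) = 6, then h(6) = 2. So (fgh)(4) = 2.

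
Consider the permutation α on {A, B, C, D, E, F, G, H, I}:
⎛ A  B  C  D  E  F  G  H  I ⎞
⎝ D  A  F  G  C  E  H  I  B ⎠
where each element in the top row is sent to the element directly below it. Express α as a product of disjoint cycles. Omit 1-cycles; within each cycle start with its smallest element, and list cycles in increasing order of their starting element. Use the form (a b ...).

Start at A and follow images: A → D → G → H → I → B → A, giving the cycle (A D G H I B).
Continuing from each remaining unvisited element yields (A D G H I B)(C F E).

(A D G H I B)(C F E)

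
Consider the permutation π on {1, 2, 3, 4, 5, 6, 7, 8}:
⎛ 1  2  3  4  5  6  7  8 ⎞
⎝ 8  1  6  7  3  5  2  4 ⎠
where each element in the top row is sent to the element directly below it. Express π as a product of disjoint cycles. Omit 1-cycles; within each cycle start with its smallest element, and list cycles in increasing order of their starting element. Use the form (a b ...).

(1 8 4 7 2)(3 6 5)

Start at 1 and follow images: 1 → 8 → 4 → 7 → 2 → 1, giving the cycle (1 8 4 7 2).
Repeating from the next unused element and collecting all non-trivial cycles gives (1 8 4 7 2)(3 6 5).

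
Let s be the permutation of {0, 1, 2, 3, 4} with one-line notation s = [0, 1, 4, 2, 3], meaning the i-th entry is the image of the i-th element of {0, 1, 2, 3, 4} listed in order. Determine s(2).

4

2 is element number 3 of the domain, and entry number 3 of the one-line form is 4, so s(2) = 4.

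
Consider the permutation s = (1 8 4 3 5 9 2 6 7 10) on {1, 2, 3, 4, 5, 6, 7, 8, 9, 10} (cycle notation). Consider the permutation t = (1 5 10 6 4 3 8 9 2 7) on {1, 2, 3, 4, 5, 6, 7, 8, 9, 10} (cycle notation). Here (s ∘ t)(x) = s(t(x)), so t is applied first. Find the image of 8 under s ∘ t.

2

t(8) = 9, then s(9) = 2; composing gives (s ∘ t)(8) = 2.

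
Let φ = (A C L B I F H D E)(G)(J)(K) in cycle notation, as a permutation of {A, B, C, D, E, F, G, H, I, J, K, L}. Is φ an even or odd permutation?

even

The cycle lengths are 9, 1, 1, 1.
A cycle is odd iff its length is even; φ has 0 even-length cycles, so sgn(φ) = (−1)^0 and φ is even.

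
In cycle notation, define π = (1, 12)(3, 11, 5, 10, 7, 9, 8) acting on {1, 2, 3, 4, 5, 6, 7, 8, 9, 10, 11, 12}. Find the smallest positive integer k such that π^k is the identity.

14

The disjoint cycles have lengths 7, 2, 1, 1, 1.
The order is lcm(7, 2) = 14.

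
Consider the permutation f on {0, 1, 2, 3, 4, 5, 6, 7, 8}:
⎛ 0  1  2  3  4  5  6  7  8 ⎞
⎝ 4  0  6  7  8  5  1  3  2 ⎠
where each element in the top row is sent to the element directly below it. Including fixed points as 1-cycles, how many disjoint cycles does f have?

The cycle decomposition is (0, 4, 8, 2, 6, 1)(3, 7)(5), which has 3 cycles (counting 1-cycles).

3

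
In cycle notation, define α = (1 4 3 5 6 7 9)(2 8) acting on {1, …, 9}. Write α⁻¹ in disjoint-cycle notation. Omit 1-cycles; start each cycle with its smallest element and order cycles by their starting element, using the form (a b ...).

Inverting a permutation written in cycle notation just reverses the order within every cycle.
After reversing and putting each cycle's least element first, α⁻¹ = (1 9 7 6 5 3 4)(2 8).

(1 9 7 6 5 3 4)(2 8)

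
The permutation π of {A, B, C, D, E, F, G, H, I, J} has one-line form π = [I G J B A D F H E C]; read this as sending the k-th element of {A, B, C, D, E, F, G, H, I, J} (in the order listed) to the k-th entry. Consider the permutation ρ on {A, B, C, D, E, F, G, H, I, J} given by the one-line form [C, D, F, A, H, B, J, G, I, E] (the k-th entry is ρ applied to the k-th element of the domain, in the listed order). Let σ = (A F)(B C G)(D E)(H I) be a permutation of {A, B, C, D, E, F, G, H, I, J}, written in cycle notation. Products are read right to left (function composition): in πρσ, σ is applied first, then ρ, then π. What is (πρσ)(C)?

Chase C: σ(C) = G; ρ(G) = J; π(J) = C. Hence (πρσ)(C) = C.

C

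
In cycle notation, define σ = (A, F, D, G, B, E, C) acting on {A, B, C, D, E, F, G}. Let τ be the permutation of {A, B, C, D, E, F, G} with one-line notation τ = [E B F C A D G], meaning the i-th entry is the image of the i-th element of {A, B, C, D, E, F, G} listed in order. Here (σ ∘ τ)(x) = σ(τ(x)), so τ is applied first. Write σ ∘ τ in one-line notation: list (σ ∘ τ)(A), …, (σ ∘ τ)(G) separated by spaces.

For each element, apply τ then σ: A → E → C; B → B → E; C → F → D; D → C → A; E → A → F; F → D → G; G → G → B.
So σ ∘ τ in one-line form is C E D A F G B.

C E D A F G B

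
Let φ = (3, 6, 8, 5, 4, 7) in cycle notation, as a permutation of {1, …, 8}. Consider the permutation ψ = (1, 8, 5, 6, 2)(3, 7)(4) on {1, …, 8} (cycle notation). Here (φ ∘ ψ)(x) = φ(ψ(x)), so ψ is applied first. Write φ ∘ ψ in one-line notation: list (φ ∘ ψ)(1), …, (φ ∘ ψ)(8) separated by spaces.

(φ ∘ ψ)(x) = φ(ψ(x)). Computing each image: φ(ψ(1)) = φ(8) = 5, φ(ψ(2)) = φ(1) = 1, φ(ψ(3)) = φ(7) = 3, φ(ψ(4)) = φ(4) = 7, φ(ψ(5)) = φ(6) = 8, φ(ψ(6)) = φ(2) = 2, φ(ψ(7)) = φ(3) = 6, φ(ψ(8)) = φ(5) = 4.
Hence φ ∘ ψ = [5 1 3 7 8 2 6 4].

5 1 3 7 8 2 6 4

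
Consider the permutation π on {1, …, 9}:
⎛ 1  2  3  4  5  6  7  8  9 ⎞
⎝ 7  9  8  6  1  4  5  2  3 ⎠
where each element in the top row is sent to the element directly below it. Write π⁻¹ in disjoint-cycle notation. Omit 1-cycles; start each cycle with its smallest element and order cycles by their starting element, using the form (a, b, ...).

(1, 5, 7)(2, 8, 3, 9)(4, 6)

The cycle decomposition of π is (1, 7, 5)(2, 9, 3, 8)(4, 6).
Reversing each cycle (and rotating so the smallest element leads) gives π⁻¹ = (1, 5, 7)(2, 8, 3, 9)(4, 6).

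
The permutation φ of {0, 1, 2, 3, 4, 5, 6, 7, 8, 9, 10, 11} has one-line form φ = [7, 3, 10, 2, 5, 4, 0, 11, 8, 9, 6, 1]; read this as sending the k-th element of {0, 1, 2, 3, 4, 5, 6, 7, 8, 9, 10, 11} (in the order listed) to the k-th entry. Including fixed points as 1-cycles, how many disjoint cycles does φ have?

The cycle decomposition is (0, 7, 11, 1, 3, 2, 10, 6)(4, 5)(8)(9), which has 4 cycles (counting 1-cycles).

4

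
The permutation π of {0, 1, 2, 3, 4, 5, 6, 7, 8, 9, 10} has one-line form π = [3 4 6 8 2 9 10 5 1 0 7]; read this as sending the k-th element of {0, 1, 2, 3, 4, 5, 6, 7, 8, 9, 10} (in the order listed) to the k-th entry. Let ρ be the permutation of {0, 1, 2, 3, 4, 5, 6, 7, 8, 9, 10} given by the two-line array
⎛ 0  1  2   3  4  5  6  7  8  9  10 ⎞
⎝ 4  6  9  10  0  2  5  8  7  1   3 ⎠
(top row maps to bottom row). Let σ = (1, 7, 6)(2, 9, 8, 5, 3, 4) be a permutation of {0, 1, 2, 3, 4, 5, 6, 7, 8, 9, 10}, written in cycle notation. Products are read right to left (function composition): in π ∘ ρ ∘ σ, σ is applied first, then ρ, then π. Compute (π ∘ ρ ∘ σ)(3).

(π ∘ ρ ∘ σ)(3) = π(ρ(σ(3))). σ(3) = 4, then ρ(4) = 0, then π(0) = 3, so the result is 3.

3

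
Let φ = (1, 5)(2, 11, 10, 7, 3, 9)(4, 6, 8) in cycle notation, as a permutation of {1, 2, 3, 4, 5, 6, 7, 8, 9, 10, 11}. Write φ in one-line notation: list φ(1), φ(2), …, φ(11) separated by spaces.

Reading each image from the cycles: 1→5, 2→11, 3→9, 4→6, 5→1, 6→8, 7→3, 8→4, 9→2, 10→7, 11→10.
Listing these in domain order gives 5 11 9 6 1 8 3 4 2 7 10.

5 11 9 6 1 8 3 4 2 7 10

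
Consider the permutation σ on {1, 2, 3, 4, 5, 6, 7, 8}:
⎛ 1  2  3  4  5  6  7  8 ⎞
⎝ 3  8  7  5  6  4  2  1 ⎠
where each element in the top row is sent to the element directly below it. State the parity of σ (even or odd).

even

In disjoint-cycle form the cycle lengths are 5, 3.
A cycle is odd iff its length is even; σ has 0 even-length cycles, so sgn(σ) = (−1)^0 and σ is even.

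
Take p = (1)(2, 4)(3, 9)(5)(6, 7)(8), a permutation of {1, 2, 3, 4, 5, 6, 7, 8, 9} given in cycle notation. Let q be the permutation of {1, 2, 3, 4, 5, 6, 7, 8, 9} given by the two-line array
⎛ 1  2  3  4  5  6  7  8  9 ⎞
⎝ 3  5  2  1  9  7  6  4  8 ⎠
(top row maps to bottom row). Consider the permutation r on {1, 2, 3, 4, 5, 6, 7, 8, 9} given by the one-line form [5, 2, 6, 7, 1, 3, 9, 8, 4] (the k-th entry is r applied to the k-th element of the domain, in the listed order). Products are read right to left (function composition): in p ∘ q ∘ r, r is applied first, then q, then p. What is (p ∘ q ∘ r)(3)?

Chase 3: r(3) = 6; q(6) = 7; p(7) = 6. Hence (p ∘ q ∘ r)(3) = 6.

6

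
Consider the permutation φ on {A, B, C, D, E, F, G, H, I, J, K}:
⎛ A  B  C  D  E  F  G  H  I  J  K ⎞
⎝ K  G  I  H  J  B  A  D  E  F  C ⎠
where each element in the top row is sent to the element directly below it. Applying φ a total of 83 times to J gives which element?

B

Tracing J → F → … returns to J after 9 steps, so J lies in a 9-cycle (A, K, C, I, E, J, F, B, G).
Since the cycle has length 9, φ^83 acts on it the same as φ^2 (83 mod 9 = 2).
Advancing 2 steps from J: J → F → B.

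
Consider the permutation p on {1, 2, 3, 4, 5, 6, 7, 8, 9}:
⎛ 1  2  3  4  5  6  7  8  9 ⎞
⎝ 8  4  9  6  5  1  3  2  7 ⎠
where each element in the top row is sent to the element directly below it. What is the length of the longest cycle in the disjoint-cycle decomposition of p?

5

Decomposing into disjoint cycles gives (1, 8, 2, 4, 6)(3, 9, 7); the longest has length 5.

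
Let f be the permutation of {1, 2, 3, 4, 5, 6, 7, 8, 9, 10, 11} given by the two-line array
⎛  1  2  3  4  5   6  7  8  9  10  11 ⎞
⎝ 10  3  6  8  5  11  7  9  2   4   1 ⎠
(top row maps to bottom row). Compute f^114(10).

Tracing 10 → 4 → … returns to 10 after 9 steps, so 10 lies in a 9-cycle (1, 10, 4, 8, 9, 2, 3, 6, 11).
Powers repeat with period 9 on this cycle, and 114 mod 9 = 6, so f^114(10) = f^6(10).
Advancing 6 steps from 10: 10 → 4 → 8 → 9 → 2 → 3 → 6.

6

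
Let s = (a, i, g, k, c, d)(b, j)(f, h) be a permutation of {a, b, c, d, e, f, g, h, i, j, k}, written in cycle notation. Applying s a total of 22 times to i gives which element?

d

i lies in the 6-cycle (a, i, g, k, c, d).
Since the cycle has length 6, s^22 acts on it the same as s^4 (22 mod 6 = 4).
Stepping 4 places around the cycle: i → g → k → c → d.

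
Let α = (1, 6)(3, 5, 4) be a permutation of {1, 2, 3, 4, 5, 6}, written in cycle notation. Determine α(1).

In the cycle (1, 6), 1 is followed by 6, so α(1) = 6.

6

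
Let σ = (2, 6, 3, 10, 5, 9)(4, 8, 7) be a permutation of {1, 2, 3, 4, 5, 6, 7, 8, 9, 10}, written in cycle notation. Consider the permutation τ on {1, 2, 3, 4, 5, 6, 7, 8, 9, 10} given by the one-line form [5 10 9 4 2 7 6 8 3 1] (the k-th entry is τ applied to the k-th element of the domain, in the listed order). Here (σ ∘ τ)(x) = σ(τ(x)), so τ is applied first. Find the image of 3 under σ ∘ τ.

2

(σ ∘ τ)(3) = σ(τ(3)). τ(3) = 9, then σ(9) = 2. So (σ ∘ τ)(3) = 2.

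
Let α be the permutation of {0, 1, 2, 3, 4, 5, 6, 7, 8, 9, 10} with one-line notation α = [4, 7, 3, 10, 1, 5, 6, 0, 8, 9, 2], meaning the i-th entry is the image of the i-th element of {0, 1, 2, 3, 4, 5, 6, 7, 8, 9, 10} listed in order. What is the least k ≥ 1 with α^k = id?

12

Decomposing into disjoint cycles gives cycle lengths 4, 3, 1, 1, 1, 1.
The order of α is the least common multiple of its cycle lengths: lcm(4, 3) = 12.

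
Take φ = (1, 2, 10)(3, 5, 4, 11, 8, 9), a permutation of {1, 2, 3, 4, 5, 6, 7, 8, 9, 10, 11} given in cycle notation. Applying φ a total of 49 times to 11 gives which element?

11 lies in the 6-cycle (3, 5, 4, 11, 8, 9).
Since the cycle has length 6, φ^49 acts on it the same as φ^1 (49 mod 6 = 1).
Advancing 1 step from 11: 11 → 8.

8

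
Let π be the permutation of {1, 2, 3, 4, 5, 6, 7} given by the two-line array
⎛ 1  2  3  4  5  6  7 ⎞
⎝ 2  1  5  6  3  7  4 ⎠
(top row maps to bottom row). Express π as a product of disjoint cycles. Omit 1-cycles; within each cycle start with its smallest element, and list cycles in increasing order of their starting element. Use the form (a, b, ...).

(1, 2)(3, 5)(4, 6, 7)

Start at 1 and follow images: 1 → 2 → 1, giving the cycle (1, 2).
Repeating from the next unused element and collecting all non-trivial cycles gives (1, 2)(3, 5)(4, 6, 7).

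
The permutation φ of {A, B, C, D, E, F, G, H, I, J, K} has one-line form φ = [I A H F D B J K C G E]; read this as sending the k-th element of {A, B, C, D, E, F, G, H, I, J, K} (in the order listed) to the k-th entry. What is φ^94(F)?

C

Tracing F → B → … returns to F after 9 steps, so F lies in a 9-cycle (A, I, C, H, K, E, D, F, B).
Powers repeat with period 9 on this cycle, and 94 mod 9 = 4, so φ^94(F) = φ^4(F).
Advancing 4 steps from F: F → B → A → I → C.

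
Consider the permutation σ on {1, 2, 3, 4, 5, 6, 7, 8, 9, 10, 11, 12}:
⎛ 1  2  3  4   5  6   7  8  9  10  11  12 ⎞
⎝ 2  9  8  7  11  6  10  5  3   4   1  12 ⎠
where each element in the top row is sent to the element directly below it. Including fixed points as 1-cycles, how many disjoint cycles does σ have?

The cycle decomposition is (1, 2, 9, 3, 8, 5, 11)(4, 7, 10)(6)(12), which has 4 cycles (counting 1-cycles).

4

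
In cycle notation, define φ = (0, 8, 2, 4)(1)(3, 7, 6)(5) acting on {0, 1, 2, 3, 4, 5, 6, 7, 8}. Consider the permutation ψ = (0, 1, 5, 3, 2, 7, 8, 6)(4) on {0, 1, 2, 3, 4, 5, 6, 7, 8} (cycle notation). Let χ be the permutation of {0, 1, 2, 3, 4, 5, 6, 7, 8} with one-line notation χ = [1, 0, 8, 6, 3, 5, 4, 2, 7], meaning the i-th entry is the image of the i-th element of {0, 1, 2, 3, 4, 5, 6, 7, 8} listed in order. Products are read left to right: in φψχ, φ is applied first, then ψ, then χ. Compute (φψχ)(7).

1

Apply the permutations in order: φ(7) = 6, then ψ(6) = 0, then χ(0) = 1. So (φψχ)(7) = 1.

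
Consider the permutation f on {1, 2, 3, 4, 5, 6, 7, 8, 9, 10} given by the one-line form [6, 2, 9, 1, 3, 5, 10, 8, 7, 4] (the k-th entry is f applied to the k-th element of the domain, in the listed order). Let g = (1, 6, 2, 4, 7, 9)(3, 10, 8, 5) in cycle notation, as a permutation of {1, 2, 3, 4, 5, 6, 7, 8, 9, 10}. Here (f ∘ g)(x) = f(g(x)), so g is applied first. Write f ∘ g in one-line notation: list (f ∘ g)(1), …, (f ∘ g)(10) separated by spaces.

(f ∘ g)(x) = f(g(x)). Computing each image: f(g(1)) = f(6) = 5, f(g(2)) = f(4) = 1, f(g(3)) = f(10) = 4, f(g(4)) = f(7) = 10, f(g(5)) = f(3) = 9, f(g(6)) = f(2) = 2, f(g(7)) = f(9) = 7, f(g(8)) = f(5) = 3, f(g(9)) = f(1) = 6, f(g(10)) = f(8) = 8.
Hence f ∘ g = [5 1 4 10 9 2 7 3 6 8].

5 1 4 10 9 2 7 3 6 8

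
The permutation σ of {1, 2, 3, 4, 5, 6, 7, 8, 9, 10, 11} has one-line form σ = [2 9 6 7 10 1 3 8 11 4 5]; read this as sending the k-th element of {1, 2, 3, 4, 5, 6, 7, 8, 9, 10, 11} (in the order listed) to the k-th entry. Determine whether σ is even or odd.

In disjoint-cycle form the cycle lengths are 10, 1.
A cycle of length ℓ contributes ℓ−1 transpositions, so σ is a product of 9 transpositions — odd.

odd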